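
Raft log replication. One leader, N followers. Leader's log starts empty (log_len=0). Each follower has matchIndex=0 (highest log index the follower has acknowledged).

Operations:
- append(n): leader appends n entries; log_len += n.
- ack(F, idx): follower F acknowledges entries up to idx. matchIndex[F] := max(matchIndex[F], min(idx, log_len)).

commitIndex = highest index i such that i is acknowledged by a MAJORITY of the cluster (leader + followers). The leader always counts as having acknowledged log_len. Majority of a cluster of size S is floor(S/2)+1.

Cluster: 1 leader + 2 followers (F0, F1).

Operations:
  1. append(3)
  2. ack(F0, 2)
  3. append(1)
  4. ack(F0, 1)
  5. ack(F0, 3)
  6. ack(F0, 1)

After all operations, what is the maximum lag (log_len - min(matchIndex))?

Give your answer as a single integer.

Op 1: append 3 -> log_len=3
Op 2: F0 acks idx 2 -> match: F0=2 F1=0; commitIndex=2
Op 3: append 1 -> log_len=4
Op 4: F0 acks idx 1 -> match: F0=2 F1=0; commitIndex=2
Op 5: F0 acks idx 3 -> match: F0=3 F1=0; commitIndex=3
Op 6: F0 acks idx 1 -> match: F0=3 F1=0; commitIndex=3

Answer: 4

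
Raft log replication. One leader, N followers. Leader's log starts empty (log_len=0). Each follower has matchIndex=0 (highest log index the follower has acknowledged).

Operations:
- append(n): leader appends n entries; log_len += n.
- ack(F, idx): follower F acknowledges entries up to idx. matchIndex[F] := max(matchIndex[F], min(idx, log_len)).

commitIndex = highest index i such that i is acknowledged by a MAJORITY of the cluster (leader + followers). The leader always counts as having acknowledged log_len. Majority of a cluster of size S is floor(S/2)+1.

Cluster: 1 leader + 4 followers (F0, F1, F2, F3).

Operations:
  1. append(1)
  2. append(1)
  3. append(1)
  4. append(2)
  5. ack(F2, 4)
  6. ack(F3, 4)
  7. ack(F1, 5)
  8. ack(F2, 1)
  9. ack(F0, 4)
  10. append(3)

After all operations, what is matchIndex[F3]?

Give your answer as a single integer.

Answer: 4

Derivation:
Op 1: append 1 -> log_len=1
Op 2: append 1 -> log_len=2
Op 3: append 1 -> log_len=3
Op 4: append 2 -> log_len=5
Op 5: F2 acks idx 4 -> match: F0=0 F1=0 F2=4 F3=0; commitIndex=0
Op 6: F3 acks idx 4 -> match: F0=0 F1=0 F2=4 F3=4; commitIndex=4
Op 7: F1 acks idx 5 -> match: F0=0 F1=5 F2=4 F3=4; commitIndex=4
Op 8: F2 acks idx 1 -> match: F0=0 F1=5 F2=4 F3=4; commitIndex=4
Op 9: F0 acks idx 4 -> match: F0=4 F1=5 F2=4 F3=4; commitIndex=4
Op 10: append 3 -> log_len=8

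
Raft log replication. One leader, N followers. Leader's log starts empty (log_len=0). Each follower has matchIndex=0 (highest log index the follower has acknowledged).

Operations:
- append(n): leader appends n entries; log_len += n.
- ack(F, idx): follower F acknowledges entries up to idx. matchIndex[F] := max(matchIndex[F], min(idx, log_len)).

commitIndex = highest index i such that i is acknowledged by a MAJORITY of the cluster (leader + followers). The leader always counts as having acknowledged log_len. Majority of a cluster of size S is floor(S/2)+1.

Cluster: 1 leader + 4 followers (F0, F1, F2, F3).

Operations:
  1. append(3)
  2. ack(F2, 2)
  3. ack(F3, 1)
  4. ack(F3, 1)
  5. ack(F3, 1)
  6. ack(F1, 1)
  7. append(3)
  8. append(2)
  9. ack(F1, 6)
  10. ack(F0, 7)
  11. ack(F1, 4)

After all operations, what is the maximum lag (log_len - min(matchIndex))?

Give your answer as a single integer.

Answer: 7

Derivation:
Op 1: append 3 -> log_len=3
Op 2: F2 acks idx 2 -> match: F0=0 F1=0 F2=2 F3=0; commitIndex=0
Op 3: F3 acks idx 1 -> match: F0=0 F1=0 F2=2 F3=1; commitIndex=1
Op 4: F3 acks idx 1 -> match: F0=0 F1=0 F2=2 F3=1; commitIndex=1
Op 5: F3 acks idx 1 -> match: F0=0 F1=0 F2=2 F3=1; commitIndex=1
Op 6: F1 acks idx 1 -> match: F0=0 F1=1 F2=2 F3=1; commitIndex=1
Op 7: append 3 -> log_len=6
Op 8: append 2 -> log_len=8
Op 9: F1 acks idx 6 -> match: F0=0 F1=6 F2=2 F3=1; commitIndex=2
Op 10: F0 acks idx 7 -> match: F0=7 F1=6 F2=2 F3=1; commitIndex=6
Op 11: F1 acks idx 4 -> match: F0=7 F1=6 F2=2 F3=1; commitIndex=6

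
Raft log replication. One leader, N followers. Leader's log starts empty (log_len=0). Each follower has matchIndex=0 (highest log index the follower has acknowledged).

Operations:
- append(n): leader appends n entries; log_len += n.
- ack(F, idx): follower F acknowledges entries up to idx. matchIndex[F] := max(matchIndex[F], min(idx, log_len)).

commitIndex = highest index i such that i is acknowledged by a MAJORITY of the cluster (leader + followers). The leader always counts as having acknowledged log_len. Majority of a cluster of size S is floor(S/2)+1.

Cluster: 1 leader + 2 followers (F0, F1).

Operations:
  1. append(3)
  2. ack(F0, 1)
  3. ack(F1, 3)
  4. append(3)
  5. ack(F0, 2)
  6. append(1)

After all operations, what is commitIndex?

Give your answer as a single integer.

Op 1: append 3 -> log_len=3
Op 2: F0 acks idx 1 -> match: F0=1 F1=0; commitIndex=1
Op 3: F1 acks idx 3 -> match: F0=1 F1=3; commitIndex=3
Op 4: append 3 -> log_len=6
Op 5: F0 acks idx 2 -> match: F0=2 F1=3; commitIndex=3
Op 6: append 1 -> log_len=7

Answer: 3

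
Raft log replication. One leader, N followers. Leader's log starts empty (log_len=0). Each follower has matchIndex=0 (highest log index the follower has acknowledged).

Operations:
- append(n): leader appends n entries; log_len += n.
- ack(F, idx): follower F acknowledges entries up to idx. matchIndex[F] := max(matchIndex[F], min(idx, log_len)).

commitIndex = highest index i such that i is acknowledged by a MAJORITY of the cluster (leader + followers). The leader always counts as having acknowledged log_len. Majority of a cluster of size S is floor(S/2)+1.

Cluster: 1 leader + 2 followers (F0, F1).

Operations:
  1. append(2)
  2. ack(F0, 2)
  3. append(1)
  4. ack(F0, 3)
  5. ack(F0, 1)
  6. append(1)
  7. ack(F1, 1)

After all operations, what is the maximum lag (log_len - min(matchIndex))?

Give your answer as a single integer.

Op 1: append 2 -> log_len=2
Op 2: F0 acks idx 2 -> match: F0=2 F1=0; commitIndex=2
Op 3: append 1 -> log_len=3
Op 4: F0 acks idx 3 -> match: F0=3 F1=0; commitIndex=3
Op 5: F0 acks idx 1 -> match: F0=3 F1=0; commitIndex=3
Op 6: append 1 -> log_len=4
Op 7: F1 acks idx 1 -> match: F0=3 F1=1; commitIndex=3

Answer: 3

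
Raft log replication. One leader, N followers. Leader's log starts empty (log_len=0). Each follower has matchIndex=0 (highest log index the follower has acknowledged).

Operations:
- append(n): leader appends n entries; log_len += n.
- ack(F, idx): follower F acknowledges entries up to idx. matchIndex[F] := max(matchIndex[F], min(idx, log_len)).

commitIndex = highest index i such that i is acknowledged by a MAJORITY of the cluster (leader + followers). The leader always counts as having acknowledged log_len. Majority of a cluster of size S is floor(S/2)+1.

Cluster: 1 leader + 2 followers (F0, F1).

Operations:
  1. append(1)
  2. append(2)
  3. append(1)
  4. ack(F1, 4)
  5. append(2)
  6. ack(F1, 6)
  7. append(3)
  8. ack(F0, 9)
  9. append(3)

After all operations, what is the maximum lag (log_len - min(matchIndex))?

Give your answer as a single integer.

Answer: 6

Derivation:
Op 1: append 1 -> log_len=1
Op 2: append 2 -> log_len=3
Op 3: append 1 -> log_len=4
Op 4: F1 acks idx 4 -> match: F0=0 F1=4; commitIndex=4
Op 5: append 2 -> log_len=6
Op 6: F1 acks idx 6 -> match: F0=0 F1=6; commitIndex=6
Op 7: append 3 -> log_len=9
Op 8: F0 acks idx 9 -> match: F0=9 F1=6; commitIndex=9
Op 9: append 3 -> log_len=12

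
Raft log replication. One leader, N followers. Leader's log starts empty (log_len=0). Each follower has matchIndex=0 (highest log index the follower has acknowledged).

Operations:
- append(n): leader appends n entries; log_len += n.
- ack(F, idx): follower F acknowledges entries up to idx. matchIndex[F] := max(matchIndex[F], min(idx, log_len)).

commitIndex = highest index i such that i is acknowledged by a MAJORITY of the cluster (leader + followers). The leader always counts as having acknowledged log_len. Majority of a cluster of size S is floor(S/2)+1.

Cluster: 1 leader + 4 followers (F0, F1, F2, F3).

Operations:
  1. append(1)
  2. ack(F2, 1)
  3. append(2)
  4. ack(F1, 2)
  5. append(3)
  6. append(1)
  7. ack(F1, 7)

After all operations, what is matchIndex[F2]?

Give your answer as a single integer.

Op 1: append 1 -> log_len=1
Op 2: F2 acks idx 1 -> match: F0=0 F1=0 F2=1 F3=0; commitIndex=0
Op 3: append 2 -> log_len=3
Op 4: F1 acks idx 2 -> match: F0=0 F1=2 F2=1 F3=0; commitIndex=1
Op 5: append 3 -> log_len=6
Op 6: append 1 -> log_len=7
Op 7: F1 acks idx 7 -> match: F0=0 F1=7 F2=1 F3=0; commitIndex=1

Answer: 1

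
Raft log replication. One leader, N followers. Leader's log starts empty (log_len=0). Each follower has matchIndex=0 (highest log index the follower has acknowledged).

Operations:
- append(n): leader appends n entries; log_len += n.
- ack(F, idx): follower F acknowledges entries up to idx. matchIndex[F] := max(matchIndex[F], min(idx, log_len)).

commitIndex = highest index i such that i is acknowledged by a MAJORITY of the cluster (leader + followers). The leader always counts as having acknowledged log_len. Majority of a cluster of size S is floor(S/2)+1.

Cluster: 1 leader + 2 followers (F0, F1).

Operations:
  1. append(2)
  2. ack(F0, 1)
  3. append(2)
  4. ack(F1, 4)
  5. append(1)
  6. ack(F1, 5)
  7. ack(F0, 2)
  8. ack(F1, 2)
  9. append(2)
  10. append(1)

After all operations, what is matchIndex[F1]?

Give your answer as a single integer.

Op 1: append 2 -> log_len=2
Op 2: F0 acks idx 1 -> match: F0=1 F1=0; commitIndex=1
Op 3: append 2 -> log_len=4
Op 4: F1 acks idx 4 -> match: F0=1 F1=4; commitIndex=4
Op 5: append 1 -> log_len=5
Op 6: F1 acks idx 5 -> match: F0=1 F1=5; commitIndex=5
Op 7: F0 acks idx 2 -> match: F0=2 F1=5; commitIndex=5
Op 8: F1 acks idx 2 -> match: F0=2 F1=5; commitIndex=5
Op 9: append 2 -> log_len=7
Op 10: append 1 -> log_len=8

Answer: 5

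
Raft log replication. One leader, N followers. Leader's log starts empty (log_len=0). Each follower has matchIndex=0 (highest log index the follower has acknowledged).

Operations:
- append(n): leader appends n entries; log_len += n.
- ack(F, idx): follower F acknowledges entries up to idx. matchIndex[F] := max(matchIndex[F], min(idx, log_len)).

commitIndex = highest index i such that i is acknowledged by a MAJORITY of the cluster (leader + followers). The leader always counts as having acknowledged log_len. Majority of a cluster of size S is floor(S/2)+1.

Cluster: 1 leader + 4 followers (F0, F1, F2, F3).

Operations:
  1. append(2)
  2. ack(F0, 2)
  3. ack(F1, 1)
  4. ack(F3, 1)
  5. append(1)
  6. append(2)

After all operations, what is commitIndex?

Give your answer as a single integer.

Op 1: append 2 -> log_len=2
Op 2: F0 acks idx 2 -> match: F0=2 F1=0 F2=0 F3=0; commitIndex=0
Op 3: F1 acks idx 1 -> match: F0=2 F1=1 F2=0 F3=0; commitIndex=1
Op 4: F3 acks idx 1 -> match: F0=2 F1=1 F2=0 F3=1; commitIndex=1
Op 5: append 1 -> log_len=3
Op 6: append 2 -> log_len=5

Answer: 1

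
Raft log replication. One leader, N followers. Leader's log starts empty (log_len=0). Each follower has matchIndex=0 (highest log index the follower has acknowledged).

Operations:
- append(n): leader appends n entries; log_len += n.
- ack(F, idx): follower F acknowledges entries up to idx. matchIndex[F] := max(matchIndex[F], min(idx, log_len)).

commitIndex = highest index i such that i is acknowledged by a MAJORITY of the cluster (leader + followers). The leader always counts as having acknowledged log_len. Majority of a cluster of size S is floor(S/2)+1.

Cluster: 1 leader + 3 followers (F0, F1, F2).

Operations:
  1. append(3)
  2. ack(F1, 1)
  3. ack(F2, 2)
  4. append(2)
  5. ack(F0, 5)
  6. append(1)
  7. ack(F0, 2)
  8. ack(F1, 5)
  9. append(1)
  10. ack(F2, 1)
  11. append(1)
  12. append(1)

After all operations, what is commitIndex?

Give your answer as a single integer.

Op 1: append 3 -> log_len=3
Op 2: F1 acks idx 1 -> match: F0=0 F1=1 F2=0; commitIndex=0
Op 3: F2 acks idx 2 -> match: F0=0 F1=1 F2=2; commitIndex=1
Op 4: append 2 -> log_len=5
Op 5: F0 acks idx 5 -> match: F0=5 F1=1 F2=2; commitIndex=2
Op 6: append 1 -> log_len=6
Op 7: F0 acks idx 2 -> match: F0=5 F1=1 F2=2; commitIndex=2
Op 8: F1 acks idx 5 -> match: F0=5 F1=5 F2=2; commitIndex=5
Op 9: append 1 -> log_len=7
Op 10: F2 acks idx 1 -> match: F0=5 F1=5 F2=2; commitIndex=5
Op 11: append 1 -> log_len=8
Op 12: append 1 -> log_len=9

Answer: 5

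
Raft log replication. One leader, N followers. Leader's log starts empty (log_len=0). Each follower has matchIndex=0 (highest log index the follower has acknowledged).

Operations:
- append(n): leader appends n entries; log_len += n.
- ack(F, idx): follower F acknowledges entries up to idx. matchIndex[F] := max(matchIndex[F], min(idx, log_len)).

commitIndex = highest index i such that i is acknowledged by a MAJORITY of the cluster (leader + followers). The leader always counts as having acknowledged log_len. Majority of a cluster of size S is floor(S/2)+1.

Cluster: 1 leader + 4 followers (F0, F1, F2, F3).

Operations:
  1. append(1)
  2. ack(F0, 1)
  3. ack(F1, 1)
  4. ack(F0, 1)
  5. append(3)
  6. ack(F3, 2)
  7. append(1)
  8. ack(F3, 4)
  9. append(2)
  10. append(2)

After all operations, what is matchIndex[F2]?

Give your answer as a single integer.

Op 1: append 1 -> log_len=1
Op 2: F0 acks idx 1 -> match: F0=1 F1=0 F2=0 F3=0; commitIndex=0
Op 3: F1 acks idx 1 -> match: F0=1 F1=1 F2=0 F3=0; commitIndex=1
Op 4: F0 acks idx 1 -> match: F0=1 F1=1 F2=0 F3=0; commitIndex=1
Op 5: append 3 -> log_len=4
Op 6: F3 acks idx 2 -> match: F0=1 F1=1 F2=0 F3=2; commitIndex=1
Op 7: append 1 -> log_len=5
Op 8: F3 acks idx 4 -> match: F0=1 F1=1 F2=0 F3=4; commitIndex=1
Op 9: append 2 -> log_len=7
Op 10: append 2 -> log_len=9

Answer: 0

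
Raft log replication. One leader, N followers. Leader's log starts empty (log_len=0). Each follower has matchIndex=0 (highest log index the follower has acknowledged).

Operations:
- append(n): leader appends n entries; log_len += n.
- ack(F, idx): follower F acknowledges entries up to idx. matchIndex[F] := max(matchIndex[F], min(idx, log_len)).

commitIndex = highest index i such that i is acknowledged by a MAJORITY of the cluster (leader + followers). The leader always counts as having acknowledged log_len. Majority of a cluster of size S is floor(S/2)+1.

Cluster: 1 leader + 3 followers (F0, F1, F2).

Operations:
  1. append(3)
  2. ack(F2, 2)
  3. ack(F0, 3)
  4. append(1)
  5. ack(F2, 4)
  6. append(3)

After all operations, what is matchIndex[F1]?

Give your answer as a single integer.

Op 1: append 3 -> log_len=3
Op 2: F2 acks idx 2 -> match: F0=0 F1=0 F2=2; commitIndex=0
Op 3: F0 acks idx 3 -> match: F0=3 F1=0 F2=2; commitIndex=2
Op 4: append 1 -> log_len=4
Op 5: F2 acks idx 4 -> match: F0=3 F1=0 F2=4; commitIndex=3
Op 6: append 3 -> log_len=7

Answer: 0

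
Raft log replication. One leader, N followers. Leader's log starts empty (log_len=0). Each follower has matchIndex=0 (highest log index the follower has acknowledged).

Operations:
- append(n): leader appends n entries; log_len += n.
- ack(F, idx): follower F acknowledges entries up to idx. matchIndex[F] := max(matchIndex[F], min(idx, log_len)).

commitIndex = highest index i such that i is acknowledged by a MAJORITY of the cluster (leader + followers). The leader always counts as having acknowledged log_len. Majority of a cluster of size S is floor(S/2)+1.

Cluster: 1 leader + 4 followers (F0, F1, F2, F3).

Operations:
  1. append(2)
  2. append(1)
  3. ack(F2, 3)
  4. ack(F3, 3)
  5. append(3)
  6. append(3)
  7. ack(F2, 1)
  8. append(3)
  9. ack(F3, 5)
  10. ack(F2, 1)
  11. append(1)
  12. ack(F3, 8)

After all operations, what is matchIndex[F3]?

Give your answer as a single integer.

Answer: 8

Derivation:
Op 1: append 2 -> log_len=2
Op 2: append 1 -> log_len=3
Op 3: F2 acks idx 3 -> match: F0=0 F1=0 F2=3 F3=0; commitIndex=0
Op 4: F3 acks idx 3 -> match: F0=0 F1=0 F2=3 F3=3; commitIndex=3
Op 5: append 3 -> log_len=6
Op 6: append 3 -> log_len=9
Op 7: F2 acks idx 1 -> match: F0=0 F1=0 F2=3 F3=3; commitIndex=3
Op 8: append 3 -> log_len=12
Op 9: F3 acks idx 5 -> match: F0=0 F1=0 F2=3 F3=5; commitIndex=3
Op 10: F2 acks idx 1 -> match: F0=0 F1=0 F2=3 F3=5; commitIndex=3
Op 11: append 1 -> log_len=13
Op 12: F3 acks idx 8 -> match: F0=0 F1=0 F2=3 F3=8; commitIndex=3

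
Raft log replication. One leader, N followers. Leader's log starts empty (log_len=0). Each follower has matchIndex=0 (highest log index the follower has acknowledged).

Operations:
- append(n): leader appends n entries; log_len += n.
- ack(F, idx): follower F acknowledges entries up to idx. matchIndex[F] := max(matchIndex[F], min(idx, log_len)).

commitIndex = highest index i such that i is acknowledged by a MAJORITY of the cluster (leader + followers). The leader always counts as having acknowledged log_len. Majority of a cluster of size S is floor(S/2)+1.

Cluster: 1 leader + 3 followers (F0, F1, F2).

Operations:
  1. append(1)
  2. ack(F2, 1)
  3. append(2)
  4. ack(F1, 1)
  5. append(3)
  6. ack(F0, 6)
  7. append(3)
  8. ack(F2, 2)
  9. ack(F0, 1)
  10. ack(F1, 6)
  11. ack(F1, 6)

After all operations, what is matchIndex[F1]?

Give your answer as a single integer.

Answer: 6

Derivation:
Op 1: append 1 -> log_len=1
Op 2: F2 acks idx 1 -> match: F0=0 F1=0 F2=1; commitIndex=0
Op 3: append 2 -> log_len=3
Op 4: F1 acks idx 1 -> match: F0=0 F1=1 F2=1; commitIndex=1
Op 5: append 3 -> log_len=6
Op 6: F0 acks idx 6 -> match: F0=6 F1=1 F2=1; commitIndex=1
Op 7: append 3 -> log_len=9
Op 8: F2 acks idx 2 -> match: F0=6 F1=1 F2=2; commitIndex=2
Op 9: F0 acks idx 1 -> match: F0=6 F1=1 F2=2; commitIndex=2
Op 10: F1 acks idx 6 -> match: F0=6 F1=6 F2=2; commitIndex=6
Op 11: F1 acks idx 6 -> match: F0=6 F1=6 F2=2; commitIndex=6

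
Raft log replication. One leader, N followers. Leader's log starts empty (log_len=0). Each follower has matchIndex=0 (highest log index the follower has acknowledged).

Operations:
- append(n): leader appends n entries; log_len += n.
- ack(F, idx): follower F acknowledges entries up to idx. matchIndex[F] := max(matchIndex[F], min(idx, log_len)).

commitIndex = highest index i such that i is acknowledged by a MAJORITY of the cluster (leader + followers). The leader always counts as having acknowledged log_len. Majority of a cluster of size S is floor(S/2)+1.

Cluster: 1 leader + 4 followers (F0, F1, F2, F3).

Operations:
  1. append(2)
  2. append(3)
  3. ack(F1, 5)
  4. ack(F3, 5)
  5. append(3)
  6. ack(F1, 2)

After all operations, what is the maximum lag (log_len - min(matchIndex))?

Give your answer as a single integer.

Answer: 8

Derivation:
Op 1: append 2 -> log_len=2
Op 2: append 3 -> log_len=5
Op 3: F1 acks idx 5 -> match: F0=0 F1=5 F2=0 F3=0; commitIndex=0
Op 4: F3 acks idx 5 -> match: F0=0 F1=5 F2=0 F3=5; commitIndex=5
Op 5: append 3 -> log_len=8
Op 6: F1 acks idx 2 -> match: F0=0 F1=5 F2=0 F3=5; commitIndex=5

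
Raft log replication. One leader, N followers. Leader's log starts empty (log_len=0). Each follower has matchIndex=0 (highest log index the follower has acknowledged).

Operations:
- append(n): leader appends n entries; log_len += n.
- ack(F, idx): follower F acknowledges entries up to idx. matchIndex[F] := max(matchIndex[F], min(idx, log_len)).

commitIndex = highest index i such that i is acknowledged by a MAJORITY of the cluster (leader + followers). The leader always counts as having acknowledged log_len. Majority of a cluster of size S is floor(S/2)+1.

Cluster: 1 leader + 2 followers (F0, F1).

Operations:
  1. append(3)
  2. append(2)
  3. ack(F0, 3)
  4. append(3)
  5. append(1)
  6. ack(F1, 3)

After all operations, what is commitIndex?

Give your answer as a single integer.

Op 1: append 3 -> log_len=3
Op 2: append 2 -> log_len=5
Op 3: F0 acks idx 3 -> match: F0=3 F1=0; commitIndex=3
Op 4: append 3 -> log_len=8
Op 5: append 1 -> log_len=9
Op 6: F1 acks idx 3 -> match: F0=3 F1=3; commitIndex=3

Answer: 3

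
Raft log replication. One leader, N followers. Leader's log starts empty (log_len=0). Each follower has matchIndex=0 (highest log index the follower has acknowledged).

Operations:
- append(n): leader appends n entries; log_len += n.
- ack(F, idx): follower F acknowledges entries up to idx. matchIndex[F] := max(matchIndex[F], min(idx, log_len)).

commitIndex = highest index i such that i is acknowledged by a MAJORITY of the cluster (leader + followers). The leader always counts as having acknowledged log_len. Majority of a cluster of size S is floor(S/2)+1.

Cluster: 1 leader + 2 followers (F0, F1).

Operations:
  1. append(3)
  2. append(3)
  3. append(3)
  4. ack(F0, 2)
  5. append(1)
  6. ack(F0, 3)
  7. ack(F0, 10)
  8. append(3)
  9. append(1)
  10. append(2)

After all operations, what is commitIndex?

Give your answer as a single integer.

Answer: 10

Derivation:
Op 1: append 3 -> log_len=3
Op 2: append 3 -> log_len=6
Op 3: append 3 -> log_len=9
Op 4: F0 acks idx 2 -> match: F0=2 F1=0; commitIndex=2
Op 5: append 1 -> log_len=10
Op 6: F0 acks idx 3 -> match: F0=3 F1=0; commitIndex=3
Op 7: F0 acks idx 10 -> match: F0=10 F1=0; commitIndex=10
Op 8: append 3 -> log_len=13
Op 9: append 1 -> log_len=14
Op 10: append 2 -> log_len=16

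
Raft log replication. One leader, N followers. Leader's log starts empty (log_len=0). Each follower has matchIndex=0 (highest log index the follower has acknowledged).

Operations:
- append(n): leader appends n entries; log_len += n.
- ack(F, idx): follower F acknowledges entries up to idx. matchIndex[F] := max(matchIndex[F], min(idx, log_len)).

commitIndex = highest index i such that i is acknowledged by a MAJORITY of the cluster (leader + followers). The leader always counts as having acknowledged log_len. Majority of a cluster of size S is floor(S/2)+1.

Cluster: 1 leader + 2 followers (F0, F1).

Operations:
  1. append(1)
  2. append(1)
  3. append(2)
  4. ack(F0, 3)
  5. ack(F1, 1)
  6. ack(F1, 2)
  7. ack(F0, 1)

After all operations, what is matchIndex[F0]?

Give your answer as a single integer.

Answer: 3

Derivation:
Op 1: append 1 -> log_len=1
Op 2: append 1 -> log_len=2
Op 3: append 2 -> log_len=4
Op 4: F0 acks idx 3 -> match: F0=3 F1=0; commitIndex=3
Op 5: F1 acks idx 1 -> match: F0=3 F1=1; commitIndex=3
Op 6: F1 acks idx 2 -> match: F0=3 F1=2; commitIndex=3
Op 7: F0 acks idx 1 -> match: F0=3 F1=2; commitIndex=3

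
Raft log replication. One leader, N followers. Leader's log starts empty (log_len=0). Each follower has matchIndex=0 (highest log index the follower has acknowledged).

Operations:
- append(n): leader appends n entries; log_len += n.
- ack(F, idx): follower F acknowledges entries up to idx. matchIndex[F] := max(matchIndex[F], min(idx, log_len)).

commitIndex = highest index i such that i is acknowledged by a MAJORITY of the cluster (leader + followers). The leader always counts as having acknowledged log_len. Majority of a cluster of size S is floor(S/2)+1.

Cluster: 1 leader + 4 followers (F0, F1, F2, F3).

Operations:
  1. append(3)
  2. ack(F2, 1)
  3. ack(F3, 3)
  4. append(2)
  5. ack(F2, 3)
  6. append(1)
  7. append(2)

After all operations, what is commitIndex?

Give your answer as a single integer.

Op 1: append 3 -> log_len=3
Op 2: F2 acks idx 1 -> match: F0=0 F1=0 F2=1 F3=0; commitIndex=0
Op 3: F3 acks idx 3 -> match: F0=0 F1=0 F2=1 F3=3; commitIndex=1
Op 4: append 2 -> log_len=5
Op 5: F2 acks idx 3 -> match: F0=0 F1=0 F2=3 F3=3; commitIndex=3
Op 6: append 1 -> log_len=6
Op 7: append 2 -> log_len=8

Answer: 3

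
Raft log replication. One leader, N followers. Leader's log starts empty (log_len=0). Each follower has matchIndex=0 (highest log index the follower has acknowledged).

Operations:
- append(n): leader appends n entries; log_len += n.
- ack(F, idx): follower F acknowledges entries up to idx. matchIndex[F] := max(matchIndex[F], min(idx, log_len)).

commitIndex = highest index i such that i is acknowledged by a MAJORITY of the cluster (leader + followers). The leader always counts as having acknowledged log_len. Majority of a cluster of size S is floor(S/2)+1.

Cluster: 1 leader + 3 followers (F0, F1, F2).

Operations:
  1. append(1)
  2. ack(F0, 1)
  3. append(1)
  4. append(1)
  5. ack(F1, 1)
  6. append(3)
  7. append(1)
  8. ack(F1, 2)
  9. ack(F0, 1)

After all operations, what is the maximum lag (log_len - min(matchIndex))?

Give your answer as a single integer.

Op 1: append 1 -> log_len=1
Op 2: F0 acks idx 1 -> match: F0=1 F1=0 F2=0; commitIndex=0
Op 3: append 1 -> log_len=2
Op 4: append 1 -> log_len=3
Op 5: F1 acks idx 1 -> match: F0=1 F1=1 F2=0; commitIndex=1
Op 6: append 3 -> log_len=6
Op 7: append 1 -> log_len=7
Op 8: F1 acks idx 2 -> match: F0=1 F1=2 F2=0; commitIndex=1
Op 9: F0 acks idx 1 -> match: F0=1 F1=2 F2=0; commitIndex=1

Answer: 7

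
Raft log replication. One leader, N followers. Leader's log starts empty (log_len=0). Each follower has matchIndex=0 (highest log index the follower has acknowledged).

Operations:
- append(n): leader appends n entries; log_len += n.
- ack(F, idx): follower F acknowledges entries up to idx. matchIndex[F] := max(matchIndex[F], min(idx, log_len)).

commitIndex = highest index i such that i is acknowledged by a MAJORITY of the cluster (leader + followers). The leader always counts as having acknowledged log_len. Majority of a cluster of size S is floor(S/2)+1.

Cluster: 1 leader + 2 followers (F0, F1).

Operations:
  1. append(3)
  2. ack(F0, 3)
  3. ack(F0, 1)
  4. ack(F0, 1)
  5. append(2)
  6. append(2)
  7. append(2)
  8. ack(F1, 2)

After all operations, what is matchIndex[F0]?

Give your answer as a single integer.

Op 1: append 3 -> log_len=3
Op 2: F0 acks idx 3 -> match: F0=3 F1=0; commitIndex=3
Op 3: F0 acks idx 1 -> match: F0=3 F1=0; commitIndex=3
Op 4: F0 acks idx 1 -> match: F0=3 F1=0; commitIndex=3
Op 5: append 2 -> log_len=5
Op 6: append 2 -> log_len=7
Op 7: append 2 -> log_len=9
Op 8: F1 acks idx 2 -> match: F0=3 F1=2; commitIndex=3

Answer: 3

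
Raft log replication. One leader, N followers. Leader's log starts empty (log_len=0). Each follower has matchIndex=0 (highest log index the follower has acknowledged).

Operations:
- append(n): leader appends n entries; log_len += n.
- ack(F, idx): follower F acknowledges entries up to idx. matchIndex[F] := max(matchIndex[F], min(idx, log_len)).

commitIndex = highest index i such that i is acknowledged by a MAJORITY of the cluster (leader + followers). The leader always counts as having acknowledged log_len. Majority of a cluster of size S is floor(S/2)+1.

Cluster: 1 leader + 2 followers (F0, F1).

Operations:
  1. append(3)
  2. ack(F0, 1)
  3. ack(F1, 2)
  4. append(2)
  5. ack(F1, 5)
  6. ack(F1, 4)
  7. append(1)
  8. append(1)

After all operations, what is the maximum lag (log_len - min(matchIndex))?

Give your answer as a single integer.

Answer: 6

Derivation:
Op 1: append 3 -> log_len=3
Op 2: F0 acks idx 1 -> match: F0=1 F1=0; commitIndex=1
Op 3: F1 acks idx 2 -> match: F0=1 F1=2; commitIndex=2
Op 4: append 2 -> log_len=5
Op 5: F1 acks idx 5 -> match: F0=1 F1=5; commitIndex=5
Op 6: F1 acks idx 4 -> match: F0=1 F1=5; commitIndex=5
Op 7: append 1 -> log_len=6
Op 8: append 1 -> log_len=7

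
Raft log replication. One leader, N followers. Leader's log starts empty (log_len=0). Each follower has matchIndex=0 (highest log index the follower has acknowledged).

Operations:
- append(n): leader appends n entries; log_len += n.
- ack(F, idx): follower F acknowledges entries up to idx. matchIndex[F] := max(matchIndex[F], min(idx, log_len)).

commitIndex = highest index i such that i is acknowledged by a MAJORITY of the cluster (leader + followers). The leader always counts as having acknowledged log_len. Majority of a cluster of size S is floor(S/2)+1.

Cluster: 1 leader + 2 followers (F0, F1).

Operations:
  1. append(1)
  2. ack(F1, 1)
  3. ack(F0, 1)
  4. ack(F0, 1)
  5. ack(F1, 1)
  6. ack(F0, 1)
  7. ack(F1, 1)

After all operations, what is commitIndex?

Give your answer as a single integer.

Op 1: append 1 -> log_len=1
Op 2: F1 acks idx 1 -> match: F0=0 F1=1; commitIndex=1
Op 3: F0 acks idx 1 -> match: F0=1 F1=1; commitIndex=1
Op 4: F0 acks idx 1 -> match: F0=1 F1=1; commitIndex=1
Op 5: F1 acks idx 1 -> match: F0=1 F1=1; commitIndex=1
Op 6: F0 acks idx 1 -> match: F0=1 F1=1; commitIndex=1
Op 7: F1 acks idx 1 -> match: F0=1 F1=1; commitIndex=1

Answer: 1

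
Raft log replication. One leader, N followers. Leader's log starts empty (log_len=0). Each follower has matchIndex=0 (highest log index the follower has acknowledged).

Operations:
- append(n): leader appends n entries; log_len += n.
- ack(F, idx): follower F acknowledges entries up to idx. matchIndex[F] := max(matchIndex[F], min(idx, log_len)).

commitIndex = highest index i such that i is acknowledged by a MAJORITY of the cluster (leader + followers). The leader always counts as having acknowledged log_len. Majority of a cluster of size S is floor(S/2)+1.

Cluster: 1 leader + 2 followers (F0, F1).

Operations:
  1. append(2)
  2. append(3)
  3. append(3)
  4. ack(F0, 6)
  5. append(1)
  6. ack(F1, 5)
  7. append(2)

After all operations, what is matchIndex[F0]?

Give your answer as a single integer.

Op 1: append 2 -> log_len=2
Op 2: append 3 -> log_len=5
Op 3: append 3 -> log_len=8
Op 4: F0 acks idx 6 -> match: F0=6 F1=0; commitIndex=6
Op 5: append 1 -> log_len=9
Op 6: F1 acks idx 5 -> match: F0=6 F1=5; commitIndex=6
Op 7: append 2 -> log_len=11

Answer: 6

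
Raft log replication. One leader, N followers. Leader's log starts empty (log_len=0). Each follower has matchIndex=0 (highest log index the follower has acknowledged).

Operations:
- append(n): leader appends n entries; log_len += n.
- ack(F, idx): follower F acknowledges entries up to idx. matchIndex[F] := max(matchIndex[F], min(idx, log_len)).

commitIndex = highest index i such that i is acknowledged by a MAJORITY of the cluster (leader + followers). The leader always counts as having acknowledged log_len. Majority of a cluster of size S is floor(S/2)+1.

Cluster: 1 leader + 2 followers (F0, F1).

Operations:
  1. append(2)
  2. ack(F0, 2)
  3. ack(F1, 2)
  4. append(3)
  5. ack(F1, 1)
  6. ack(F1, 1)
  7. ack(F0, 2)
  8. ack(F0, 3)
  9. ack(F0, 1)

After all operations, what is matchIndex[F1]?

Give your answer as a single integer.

Answer: 2

Derivation:
Op 1: append 2 -> log_len=2
Op 2: F0 acks idx 2 -> match: F0=2 F1=0; commitIndex=2
Op 3: F1 acks idx 2 -> match: F0=2 F1=2; commitIndex=2
Op 4: append 3 -> log_len=5
Op 5: F1 acks idx 1 -> match: F0=2 F1=2; commitIndex=2
Op 6: F1 acks idx 1 -> match: F0=2 F1=2; commitIndex=2
Op 7: F0 acks idx 2 -> match: F0=2 F1=2; commitIndex=2
Op 8: F0 acks idx 3 -> match: F0=3 F1=2; commitIndex=3
Op 9: F0 acks idx 1 -> match: F0=3 F1=2; commitIndex=3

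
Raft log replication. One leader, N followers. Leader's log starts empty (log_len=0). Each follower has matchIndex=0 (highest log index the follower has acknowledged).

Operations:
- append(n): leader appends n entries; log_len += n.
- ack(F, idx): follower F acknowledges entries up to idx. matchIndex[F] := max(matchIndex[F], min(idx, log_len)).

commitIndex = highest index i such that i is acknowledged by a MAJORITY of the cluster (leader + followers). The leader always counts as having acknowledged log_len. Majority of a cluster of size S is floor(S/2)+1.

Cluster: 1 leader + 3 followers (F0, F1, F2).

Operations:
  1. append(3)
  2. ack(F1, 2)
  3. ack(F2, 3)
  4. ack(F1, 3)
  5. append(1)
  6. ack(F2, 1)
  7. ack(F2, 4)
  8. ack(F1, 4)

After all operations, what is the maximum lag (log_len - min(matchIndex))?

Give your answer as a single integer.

Op 1: append 3 -> log_len=3
Op 2: F1 acks idx 2 -> match: F0=0 F1=2 F2=0; commitIndex=0
Op 3: F2 acks idx 3 -> match: F0=0 F1=2 F2=3; commitIndex=2
Op 4: F1 acks idx 3 -> match: F0=0 F1=3 F2=3; commitIndex=3
Op 5: append 1 -> log_len=4
Op 6: F2 acks idx 1 -> match: F0=0 F1=3 F2=3; commitIndex=3
Op 7: F2 acks idx 4 -> match: F0=0 F1=3 F2=4; commitIndex=3
Op 8: F1 acks idx 4 -> match: F0=0 F1=4 F2=4; commitIndex=4

Answer: 4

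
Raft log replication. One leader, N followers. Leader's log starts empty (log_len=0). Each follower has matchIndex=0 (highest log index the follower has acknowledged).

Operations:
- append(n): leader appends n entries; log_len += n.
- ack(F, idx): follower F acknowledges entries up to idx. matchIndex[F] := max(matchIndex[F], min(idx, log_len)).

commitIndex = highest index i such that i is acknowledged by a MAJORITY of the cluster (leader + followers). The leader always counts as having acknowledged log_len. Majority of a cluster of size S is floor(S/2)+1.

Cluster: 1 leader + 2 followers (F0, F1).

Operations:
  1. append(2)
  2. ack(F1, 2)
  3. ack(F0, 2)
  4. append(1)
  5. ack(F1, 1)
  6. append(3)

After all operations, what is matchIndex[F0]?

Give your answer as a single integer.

Answer: 2

Derivation:
Op 1: append 2 -> log_len=2
Op 2: F1 acks idx 2 -> match: F0=0 F1=2; commitIndex=2
Op 3: F0 acks idx 2 -> match: F0=2 F1=2; commitIndex=2
Op 4: append 1 -> log_len=3
Op 5: F1 acks idx 1 -> match: F0=2 F1=2; commitIndex=2
Op 6: append 3 -> log_len=6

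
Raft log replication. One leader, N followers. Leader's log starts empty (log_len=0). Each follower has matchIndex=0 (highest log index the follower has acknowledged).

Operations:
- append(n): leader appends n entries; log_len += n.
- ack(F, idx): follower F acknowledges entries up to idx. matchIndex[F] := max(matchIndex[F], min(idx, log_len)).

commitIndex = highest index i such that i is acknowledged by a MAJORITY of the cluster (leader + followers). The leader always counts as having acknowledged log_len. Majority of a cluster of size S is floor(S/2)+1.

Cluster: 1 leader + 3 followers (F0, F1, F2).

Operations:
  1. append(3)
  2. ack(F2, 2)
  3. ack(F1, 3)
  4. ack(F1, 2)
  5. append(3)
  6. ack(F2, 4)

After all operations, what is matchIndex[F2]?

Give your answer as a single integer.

Op 1: append 3 -> log_len=3
Op 2: F2 acks idx 2 -> match: F0=0 F1=0 F2=2; commitIndex=0
Op 3: F1 acks idx 3 -> match: F0=0 F1=3 F2=2; commitIndex=2
Op 4: F1 acks idx 2 -> match: F0=0 F1=3 F2=2; commitIndex=2
Op 5: append 3 -> log_len=6
Op 6: F2 acks idx 4 -> match: F0=0 F1=3 F2=4; commitIndex=3

Answer: 4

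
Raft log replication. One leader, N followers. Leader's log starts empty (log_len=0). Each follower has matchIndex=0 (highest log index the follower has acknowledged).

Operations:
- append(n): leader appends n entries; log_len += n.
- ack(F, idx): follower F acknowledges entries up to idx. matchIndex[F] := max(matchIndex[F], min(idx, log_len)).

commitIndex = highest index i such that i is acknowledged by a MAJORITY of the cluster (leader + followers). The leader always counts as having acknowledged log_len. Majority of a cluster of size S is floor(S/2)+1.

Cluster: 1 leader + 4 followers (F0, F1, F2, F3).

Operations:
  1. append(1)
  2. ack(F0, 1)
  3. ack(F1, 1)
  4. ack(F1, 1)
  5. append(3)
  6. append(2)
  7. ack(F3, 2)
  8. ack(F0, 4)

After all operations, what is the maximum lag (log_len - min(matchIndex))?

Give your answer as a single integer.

Op 1: append 1 -> log_len=1
Op 2: F0 acks idx 1 -> match: F0=1 F1=0 F2=0 F3=0; commitIndex=0
Op 3: F1 acks idx 1 -> match: F0=1 F1=1 F2=0 F3=0; commitIndex=1
Op 4: F1 acks idx 1 -> match: F0=1 F1=1 F2=0 F3=0; commitIndex=1
Op 5: append 3 -> log_len=4
Op 6: append 2 -> log_len=6
Op 7: F3 acks idx 2 -> match: F0=1 F1=1 F2=0 F3=2; commitIndex=1
Op 8: F0 acks idx 4 -> match: F0=4 F1=1 F2=0 F3=2; commitIndex=2

Answer: 6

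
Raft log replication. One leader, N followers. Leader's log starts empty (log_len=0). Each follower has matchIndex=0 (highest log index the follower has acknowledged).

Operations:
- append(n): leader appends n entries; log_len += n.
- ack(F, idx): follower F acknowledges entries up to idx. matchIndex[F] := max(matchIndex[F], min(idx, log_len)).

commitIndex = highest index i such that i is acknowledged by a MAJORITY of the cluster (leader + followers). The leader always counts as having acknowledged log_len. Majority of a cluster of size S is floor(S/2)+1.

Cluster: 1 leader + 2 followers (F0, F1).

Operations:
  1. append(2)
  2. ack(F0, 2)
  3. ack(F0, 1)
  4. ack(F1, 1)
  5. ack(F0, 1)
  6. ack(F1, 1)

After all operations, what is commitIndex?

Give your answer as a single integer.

Op 1: append 2 -> log_len=2
Op 2: F0 acks idx 2 -> match: F0=2 F1=0; commitIndex=2
Op 3: F0 acks idx 1 -> match: F0=2 F1=0; commitIndex=2
Op 4: F1 acks idx 1 -> match: F0=2 F1=1; commitIndex=2
Op 5: F0 acks idx 1 -> match: F0=2 F1=1; commitIndex=2
Op 6: F1 acks idx 1 -> match: F0=2 F1=1; commitIndex=2

Answer: 2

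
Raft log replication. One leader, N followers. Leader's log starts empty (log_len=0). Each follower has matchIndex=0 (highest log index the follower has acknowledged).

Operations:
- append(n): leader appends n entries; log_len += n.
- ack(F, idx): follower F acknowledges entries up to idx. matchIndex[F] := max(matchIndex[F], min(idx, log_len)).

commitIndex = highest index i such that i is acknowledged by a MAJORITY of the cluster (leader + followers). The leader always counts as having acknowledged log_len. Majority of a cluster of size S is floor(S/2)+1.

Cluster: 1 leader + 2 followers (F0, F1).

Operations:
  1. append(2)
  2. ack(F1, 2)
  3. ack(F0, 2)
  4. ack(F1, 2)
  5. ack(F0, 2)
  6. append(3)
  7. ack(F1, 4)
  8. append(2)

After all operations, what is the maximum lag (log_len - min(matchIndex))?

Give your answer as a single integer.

Answer: 5

Derivation:
Op 1: append 2 -> log_len=2
Op 2: F1 acks idx 2 -> match: F0=0 F1=2; commitIndex=2
Op 3: F0 acks idx 2 -> match: F0=2 F1=2; commitIndex=2
Op 4: F1 acks idx 2 -> match: F0=2 F1=2; commitIndex=2
Op 5: F0 acks idx 2 -> match: F0=2 F1=2; commitIndex=2
Op 6: append 3 -> log_len=5
Op 7: F1 acks idx 4 -> match: F0=2 F1=4; commitIndex=4
Op 8: append 2 -> log_len=7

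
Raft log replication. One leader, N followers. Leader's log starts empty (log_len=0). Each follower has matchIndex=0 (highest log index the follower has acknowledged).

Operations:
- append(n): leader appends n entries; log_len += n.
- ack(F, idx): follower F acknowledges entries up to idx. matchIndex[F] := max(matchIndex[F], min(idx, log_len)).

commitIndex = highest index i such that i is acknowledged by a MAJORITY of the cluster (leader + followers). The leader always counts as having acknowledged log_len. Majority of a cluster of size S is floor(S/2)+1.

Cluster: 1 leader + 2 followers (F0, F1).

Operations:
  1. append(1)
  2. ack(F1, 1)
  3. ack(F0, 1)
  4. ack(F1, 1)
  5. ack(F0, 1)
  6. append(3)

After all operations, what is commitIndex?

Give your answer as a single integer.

Answer: 1

Derivation:
Op 1: append 1 -> log_len=1
Op 2: F1 acks idx 1 -> match: F0=0 F1=1; commitIndex=1
Op 3: F0 acks idx 1 -> match: F0=1 F1=1; commitIndex=1
Op 4: F1 acks idx 1 -> match: F0=1 F1=1; commitIndex=1
Op 5: F0 acks idx 1 -> match: F0=1 F1=1; commitIndex=1
Op 6: append 3 -> log_len=4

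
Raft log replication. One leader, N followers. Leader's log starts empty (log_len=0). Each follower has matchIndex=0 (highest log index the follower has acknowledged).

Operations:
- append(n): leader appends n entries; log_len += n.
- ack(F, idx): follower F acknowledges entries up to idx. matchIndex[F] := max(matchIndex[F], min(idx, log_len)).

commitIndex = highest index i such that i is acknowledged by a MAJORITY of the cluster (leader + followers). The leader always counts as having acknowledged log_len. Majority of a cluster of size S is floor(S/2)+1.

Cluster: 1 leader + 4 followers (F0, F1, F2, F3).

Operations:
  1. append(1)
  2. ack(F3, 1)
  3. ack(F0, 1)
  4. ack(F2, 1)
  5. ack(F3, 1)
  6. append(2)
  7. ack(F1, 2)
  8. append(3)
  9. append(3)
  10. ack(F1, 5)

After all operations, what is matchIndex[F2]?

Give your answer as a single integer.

Op 1: append 1 -> log_len=1
Op 2: F3 acks idx 1 -> match: F0=0 F1=0 F2=0 F3=1; commitIndex=0
Op 3: F0 acks idx 1 -> match: F0=1 F1=0 F2=0 F3=1; commitIndex=1
Op 4: F2 acks idx 1 -> match: F0=1 F1=0 F2=1 F3=1; commitIndex=1
Op 5: F3 acks idx 1 -> match: F0=1 F1=0 F2=1 F3=1; commitIndex=1
Op 6: append 2 -> log_len=3
Op 7: F1 acks idx 2 -> match: F0=1 F1=2 F2=1 F3=1; commitIndex=1
Op 8: append 3 -> log_len=6
Op 9: append 3 -> log_len=9
Op 10: F1 acks idx 5 -> match: F0=1 F1=5 F2=1 F3=1; commitIndex=1

Answer: 1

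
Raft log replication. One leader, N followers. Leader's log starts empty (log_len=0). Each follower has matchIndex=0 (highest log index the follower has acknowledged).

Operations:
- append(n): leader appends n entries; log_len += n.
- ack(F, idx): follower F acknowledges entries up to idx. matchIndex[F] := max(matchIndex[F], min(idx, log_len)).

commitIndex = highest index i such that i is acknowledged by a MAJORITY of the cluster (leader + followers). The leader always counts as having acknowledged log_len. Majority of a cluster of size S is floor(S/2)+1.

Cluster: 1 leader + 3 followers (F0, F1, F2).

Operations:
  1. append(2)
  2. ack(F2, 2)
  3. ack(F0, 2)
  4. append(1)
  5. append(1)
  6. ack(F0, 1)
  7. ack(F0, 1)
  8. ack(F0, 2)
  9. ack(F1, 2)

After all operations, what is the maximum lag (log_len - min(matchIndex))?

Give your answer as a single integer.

Answer: 2

Derivation:
Op 1: append 2 -> log_len=2
Op 2: F2 acks idx 2 -> match: F0=0 F1=0 F2=2; commitIndex=0
Op 3: F0 acks idx 2 -> match: F0=2 F1=0 F2=2; commitIndex=2
Op 4: append 1 -> log_len=3
Op 5: append 1 -> log_len=4
Op 6: F0 acks idx 1 -> match: F0=2 F1=0 F2=2; commitIndex=2
Op 7: F0 acks idx 1 -> match: F0=2 F1=0 F2=2; commitIndex=2
Op 8: F0 acks idx 2 -> match: F0=2 F1=0 F2=2; commitIndex=2
Op 9: F1 acks idx 2 -> match: F0=2 F1=2 F2=2; commitIndex=2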